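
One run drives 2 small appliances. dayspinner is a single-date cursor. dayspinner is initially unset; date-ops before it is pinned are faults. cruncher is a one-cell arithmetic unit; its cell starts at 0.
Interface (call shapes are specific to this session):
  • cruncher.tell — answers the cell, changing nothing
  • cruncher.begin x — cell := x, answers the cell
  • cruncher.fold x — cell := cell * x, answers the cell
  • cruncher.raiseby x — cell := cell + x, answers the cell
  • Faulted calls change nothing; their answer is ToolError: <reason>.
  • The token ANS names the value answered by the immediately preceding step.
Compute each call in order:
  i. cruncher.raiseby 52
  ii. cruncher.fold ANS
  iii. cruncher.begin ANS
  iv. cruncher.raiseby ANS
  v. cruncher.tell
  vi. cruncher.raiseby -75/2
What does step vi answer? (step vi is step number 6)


I invoke raiseby(x=52), — result: 52.
Calling fold(x=ANS): 2704.
Invoking begin(x=ANS), — result: 2704.
Now I run raiseby(x=ANS), giving 5408.
Next I call tell(), giving 5408.
Calling raiseby(x=-75/2), yielding 10741/2.

Answer: 10741/2


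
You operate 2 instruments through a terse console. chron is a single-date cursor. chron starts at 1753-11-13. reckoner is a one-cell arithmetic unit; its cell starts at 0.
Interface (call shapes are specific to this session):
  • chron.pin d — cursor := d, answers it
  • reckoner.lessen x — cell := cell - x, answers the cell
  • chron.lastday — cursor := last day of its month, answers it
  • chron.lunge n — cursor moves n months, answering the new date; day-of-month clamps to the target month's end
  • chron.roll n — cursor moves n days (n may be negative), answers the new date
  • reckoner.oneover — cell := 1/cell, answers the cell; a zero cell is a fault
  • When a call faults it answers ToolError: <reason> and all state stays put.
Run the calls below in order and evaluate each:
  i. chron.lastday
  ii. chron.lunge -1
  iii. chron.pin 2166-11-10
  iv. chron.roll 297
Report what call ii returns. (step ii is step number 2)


# chron.lastday() == 1753-11-30
# chron.lunge(n: -1) == 1753-10-30
# chron.pin(d: 2166-11-10) == 2166-11-10
# chron.roll(n: 297) == 2167-09-03

Answer: 1753-10-30


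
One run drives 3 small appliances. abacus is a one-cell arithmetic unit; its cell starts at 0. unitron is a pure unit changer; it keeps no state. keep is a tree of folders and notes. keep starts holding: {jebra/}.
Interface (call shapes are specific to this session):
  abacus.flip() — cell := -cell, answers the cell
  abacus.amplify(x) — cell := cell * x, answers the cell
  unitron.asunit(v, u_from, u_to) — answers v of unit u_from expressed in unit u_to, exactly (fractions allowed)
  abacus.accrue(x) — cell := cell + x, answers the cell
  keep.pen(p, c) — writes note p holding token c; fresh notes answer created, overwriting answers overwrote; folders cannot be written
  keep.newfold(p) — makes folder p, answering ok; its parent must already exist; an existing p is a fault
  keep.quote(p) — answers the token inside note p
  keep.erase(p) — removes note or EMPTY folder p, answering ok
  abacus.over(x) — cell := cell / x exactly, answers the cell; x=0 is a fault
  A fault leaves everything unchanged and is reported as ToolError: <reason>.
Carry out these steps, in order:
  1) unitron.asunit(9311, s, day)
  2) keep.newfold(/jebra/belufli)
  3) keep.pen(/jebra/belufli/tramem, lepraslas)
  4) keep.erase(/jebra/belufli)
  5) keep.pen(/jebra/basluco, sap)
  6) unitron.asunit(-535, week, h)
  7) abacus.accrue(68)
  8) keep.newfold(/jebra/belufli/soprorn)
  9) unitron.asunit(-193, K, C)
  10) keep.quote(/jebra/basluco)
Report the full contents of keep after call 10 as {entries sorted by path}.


-- 1. unitron.asunit(v='9311', u_from='s', u_to='day') == 9311/86400
-- 2. keep.newfold(p='/jebra/belufli') == ok
-- 3. keep.pen(p='/jebra/belufli/tramem', c='lepraslas') == created
-- 4. keep.erase(p='/jebra/belufli') == ToolError: not empty
-- 5. keep.pen(p='/jebra/basluco', c='sap') == created
-- 6. unitron.asunit(v='-535', u_from='week', u_to='h') == -89880
-- 7. abacus.accrue(x='68') == 68
-- 8. keep.newfold(p='/jebra/belufli/soprorn') == ok
-- 9. unitron.asunit(v='-193', u_from='K', u_to='C') == -9323/20
-- 10. keep.quote(p='/jebra/basluco') == sap

Answer: {jebra/, jebra/basluco=sap, jebra/belufli/, jebra/belufli/soprorn/, jebra/belufli/tramem=lepraslas}


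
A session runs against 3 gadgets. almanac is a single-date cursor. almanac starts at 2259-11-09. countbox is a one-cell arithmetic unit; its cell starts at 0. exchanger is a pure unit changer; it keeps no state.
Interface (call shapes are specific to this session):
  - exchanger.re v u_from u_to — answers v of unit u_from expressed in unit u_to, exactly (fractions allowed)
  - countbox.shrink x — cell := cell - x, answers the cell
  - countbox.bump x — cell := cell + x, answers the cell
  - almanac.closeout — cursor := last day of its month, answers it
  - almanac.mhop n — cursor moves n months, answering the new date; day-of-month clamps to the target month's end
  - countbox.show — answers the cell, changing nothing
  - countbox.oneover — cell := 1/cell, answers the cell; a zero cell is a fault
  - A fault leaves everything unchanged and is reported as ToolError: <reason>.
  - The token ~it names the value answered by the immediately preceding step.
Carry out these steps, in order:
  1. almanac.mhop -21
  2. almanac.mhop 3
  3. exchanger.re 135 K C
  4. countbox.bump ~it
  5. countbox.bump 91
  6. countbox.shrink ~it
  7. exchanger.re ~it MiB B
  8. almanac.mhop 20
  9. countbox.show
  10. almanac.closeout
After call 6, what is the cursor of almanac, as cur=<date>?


Answer: cur=2258-05-09

Derivation:
·→ almanac.mhop(n: -21)
·← 2258-02-09
·→ almanac.mhop(n: 3)
·← 2258-05-09
·→ exchanger.re(v: 135, u_from: K, u_to: C)
·← -2763/20
·→ countbox.bump(x: ~it)
·← -2763/20
·→ countbox.bump(x: 91)
·← -943/20
·→ countbox.shrink(x: ~it)
·← 0
·→ exchanger.re(v: ~it, u_from: MiB, u_to: B)
·← 0
·→ almanac.mhop(n: 20)
·← 2260-01-09
·→ countbox.show()
·← 0
·→ almanac.closeout()
·← 2260-01-31


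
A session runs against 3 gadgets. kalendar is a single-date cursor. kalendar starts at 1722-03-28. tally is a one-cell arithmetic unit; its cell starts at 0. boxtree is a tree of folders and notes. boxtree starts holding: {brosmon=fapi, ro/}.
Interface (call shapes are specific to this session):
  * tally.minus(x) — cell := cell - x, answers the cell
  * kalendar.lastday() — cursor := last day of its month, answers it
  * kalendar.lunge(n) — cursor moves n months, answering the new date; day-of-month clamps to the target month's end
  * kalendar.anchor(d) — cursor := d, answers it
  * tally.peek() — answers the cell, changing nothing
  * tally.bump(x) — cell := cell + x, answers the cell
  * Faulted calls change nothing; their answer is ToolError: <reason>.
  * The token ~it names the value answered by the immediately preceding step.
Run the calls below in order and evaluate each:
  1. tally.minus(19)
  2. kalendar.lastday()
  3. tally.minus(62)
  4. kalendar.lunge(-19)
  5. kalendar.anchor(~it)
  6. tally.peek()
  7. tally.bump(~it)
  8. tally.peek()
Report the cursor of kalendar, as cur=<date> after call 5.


Answer: cur=1720-08-31

Derivation:
# tally.minus(19) => -19
# kalendar.lastday() => 1722-03-31
# tally.minus(62) => -81
# kalendar.lunge(-19) => 1720-08-31
# kalendar.anchor(~it) => 1720-08-31
# tally.peek() => -81
# tally.bump(~it) => -162
# tally.peek() => -162


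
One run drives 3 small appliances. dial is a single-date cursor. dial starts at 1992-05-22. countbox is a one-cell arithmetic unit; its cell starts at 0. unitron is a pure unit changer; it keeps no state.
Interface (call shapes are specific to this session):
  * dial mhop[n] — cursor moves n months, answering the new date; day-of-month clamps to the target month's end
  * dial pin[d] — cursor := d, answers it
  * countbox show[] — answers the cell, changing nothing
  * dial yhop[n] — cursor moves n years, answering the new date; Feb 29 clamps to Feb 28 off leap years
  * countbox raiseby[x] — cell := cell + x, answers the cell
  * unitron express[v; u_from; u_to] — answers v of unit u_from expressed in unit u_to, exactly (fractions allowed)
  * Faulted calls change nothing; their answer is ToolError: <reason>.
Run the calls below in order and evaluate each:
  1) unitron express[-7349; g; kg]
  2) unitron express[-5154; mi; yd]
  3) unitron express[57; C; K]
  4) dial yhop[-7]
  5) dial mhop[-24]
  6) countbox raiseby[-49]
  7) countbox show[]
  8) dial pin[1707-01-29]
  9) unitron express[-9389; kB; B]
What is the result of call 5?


I invoke unitron express using v='-7349', u_from='g', u_to='kg': -7349/1000.
Calling unitron express using v='-5154', u_from='mi', u_to='yd', and see -9071040.
I call unitron express using v='57', u_from='C', u_to='K', which returns 6603/20.
Next I call dial yhop using n='-7', which returns 1985-05-22.
I try dial mhop using n='-24', giving 1983-05-22.
Using countbox raiseby using x='-49', — result: -49.
I try countbox show, and see -49.
I invoke dial pin using d='1707-01-29', which returns 1707-01-29.
I try unitron express using v='-9389', u_from='kB', u_to='B', and get -9389000.

Answer: 1983-05-22


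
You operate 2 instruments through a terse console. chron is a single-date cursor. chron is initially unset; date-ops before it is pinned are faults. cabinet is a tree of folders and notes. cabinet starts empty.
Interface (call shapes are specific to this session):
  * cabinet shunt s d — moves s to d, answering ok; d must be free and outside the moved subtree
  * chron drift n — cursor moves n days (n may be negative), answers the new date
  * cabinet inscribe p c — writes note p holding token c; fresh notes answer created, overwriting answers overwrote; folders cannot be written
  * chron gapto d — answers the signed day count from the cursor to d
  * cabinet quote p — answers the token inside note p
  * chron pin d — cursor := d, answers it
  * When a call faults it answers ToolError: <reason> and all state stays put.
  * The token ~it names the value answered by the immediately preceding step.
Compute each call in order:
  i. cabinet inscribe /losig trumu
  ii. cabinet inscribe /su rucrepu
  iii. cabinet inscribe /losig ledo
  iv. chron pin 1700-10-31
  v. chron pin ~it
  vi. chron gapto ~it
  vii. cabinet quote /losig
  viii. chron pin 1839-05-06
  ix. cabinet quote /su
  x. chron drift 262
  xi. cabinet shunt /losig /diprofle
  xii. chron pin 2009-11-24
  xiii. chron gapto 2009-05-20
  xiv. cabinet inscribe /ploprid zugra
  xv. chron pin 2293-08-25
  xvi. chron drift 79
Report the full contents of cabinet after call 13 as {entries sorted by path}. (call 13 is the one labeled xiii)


~$ cabinet inscribe /losig trumu
= created
~$ cabinet inscribe /su rucrepu
= created
~$ cabinet inscribe /losig ledo
= overwrote
~$ chron pin 1700-10-31
= 1700-10-31
~$ chron pin ~it
= 1700-10-31
~$ chron gapto ~it
= 0
~$ cabinet quote /losig
= ledo
~$ chron pin 1839-05-06
= 1839-05-06
~$ cabinet quote /su
= rucrepu
~$ chron drift 262
= 1840-01-23
~$ cabinet shunt /losig /diprofle
= ok
~$ chron pin 2009-11-24
= 2009-11-24
~$ chron gapto 2009-05-20
= -188
~$ cabinet inscribe /ploprid zugra
= created
~$ chron pin 2293-08-25
= 2293-08-25
~$ chron drift 79
= 2293-11-12

Answer: {diprofle=ledo, su=rucrepu}


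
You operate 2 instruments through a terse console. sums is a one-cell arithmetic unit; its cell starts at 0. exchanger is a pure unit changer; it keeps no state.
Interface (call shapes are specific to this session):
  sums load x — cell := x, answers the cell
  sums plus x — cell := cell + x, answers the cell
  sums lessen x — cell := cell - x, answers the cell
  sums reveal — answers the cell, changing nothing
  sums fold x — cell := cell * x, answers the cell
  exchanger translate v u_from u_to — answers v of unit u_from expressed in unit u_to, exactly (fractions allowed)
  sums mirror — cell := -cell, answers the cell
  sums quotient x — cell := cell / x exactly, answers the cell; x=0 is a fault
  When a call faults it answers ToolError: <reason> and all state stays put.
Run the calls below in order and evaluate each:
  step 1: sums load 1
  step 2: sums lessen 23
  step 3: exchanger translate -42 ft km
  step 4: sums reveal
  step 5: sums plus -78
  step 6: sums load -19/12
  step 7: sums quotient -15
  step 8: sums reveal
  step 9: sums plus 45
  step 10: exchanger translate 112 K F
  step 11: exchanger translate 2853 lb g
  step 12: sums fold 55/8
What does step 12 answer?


Answer: 89309/288

Derivation:
I call sums load(x='1'), — result: 1.
Now I run sums lessen(x='23'), and observe -22.
I invoke exchanger translate(v='-42', u_from='ft', u_to='km'), and get -8001/625000.
Using sums reveal, yielding -22.
I try sums plus(x='-78'), and see -100.
I invoke sums load(x='-19/12'), and get -19/12.
I use sums quotient(x='-15'), yielding 19/180.
I call sums reveal, and get 19/180.
Using sums plus(x='45'), and see 8119/180.
Then exchanger translate(v='112', u_from='K', u_to='F'), — result: -25807/100.
I use exchanger translate(v='2853', u_from='lb', u_to='g'), which returns 129409903161/100000.
I try sums fold(x='55/8'), and get 89309/288.


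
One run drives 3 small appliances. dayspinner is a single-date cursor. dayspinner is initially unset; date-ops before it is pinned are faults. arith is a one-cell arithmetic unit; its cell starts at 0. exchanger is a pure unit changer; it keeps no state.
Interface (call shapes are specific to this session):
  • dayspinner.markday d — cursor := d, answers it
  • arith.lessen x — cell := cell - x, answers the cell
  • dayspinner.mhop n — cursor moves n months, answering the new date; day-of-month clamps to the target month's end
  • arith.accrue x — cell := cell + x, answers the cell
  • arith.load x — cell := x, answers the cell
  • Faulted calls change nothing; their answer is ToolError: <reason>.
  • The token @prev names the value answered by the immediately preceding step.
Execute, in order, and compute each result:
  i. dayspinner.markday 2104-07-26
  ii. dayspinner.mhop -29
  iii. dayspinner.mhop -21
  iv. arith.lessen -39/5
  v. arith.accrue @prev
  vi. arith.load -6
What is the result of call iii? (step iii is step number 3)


Answer: 2100-05-26

Derivation:
> dayspinner.markday d: 2104-07-26
:: 2104-07-26
> dayspinner.mhop n: -29
:: 2102-02-26
> dayspinner.mhop n: -21
:: 2100-05-26
> arith.lessen x: -39/5
:: 39/5
> arith.accrue x: @prev
:: 78/5
> arith.load x: -6
:: -6


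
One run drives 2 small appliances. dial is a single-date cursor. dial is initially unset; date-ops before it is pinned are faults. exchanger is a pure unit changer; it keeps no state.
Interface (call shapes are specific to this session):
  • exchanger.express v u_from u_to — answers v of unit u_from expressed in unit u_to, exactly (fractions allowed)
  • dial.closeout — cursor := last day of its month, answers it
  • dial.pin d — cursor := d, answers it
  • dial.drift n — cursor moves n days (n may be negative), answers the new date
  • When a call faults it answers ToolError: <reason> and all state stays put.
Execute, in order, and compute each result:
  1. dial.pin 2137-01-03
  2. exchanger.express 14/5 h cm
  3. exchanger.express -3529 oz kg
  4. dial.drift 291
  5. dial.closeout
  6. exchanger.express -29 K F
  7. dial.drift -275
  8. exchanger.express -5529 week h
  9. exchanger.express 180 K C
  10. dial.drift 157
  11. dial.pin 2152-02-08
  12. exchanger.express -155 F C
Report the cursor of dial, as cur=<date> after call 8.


Answer: cur=2137-01-29

Derivation:
==> pin(d→2137-01-03)
<== 2137-01-03
==> express(v→14/5, u_from→h, u_to→cm)
<== ToolError: incompatible units
==> express(v→-3529, u_from→oz, u_to→kg)
<== -160072747373/1600000000
==> drift(n→291)
<== 2137-10-21
==> closeout()
<== 2137-10-31
==> express(v→-29, u_from→K, u_to→F)
<== -51187/100
==> drift(n→-275)
<== 2137-01-29
==> express(v→-5529, u_from→week, u_to→h)
<== -928872
==> express(v→180, u_from→K, u_to→C)
<== -1863/20
==> drift(n→157)
<== 2137-07-05
==> pin(d→2152-02-08)
<== 2152-02-08
==> express(v→-155, u_from→F, u_to→C)
<== -935/9


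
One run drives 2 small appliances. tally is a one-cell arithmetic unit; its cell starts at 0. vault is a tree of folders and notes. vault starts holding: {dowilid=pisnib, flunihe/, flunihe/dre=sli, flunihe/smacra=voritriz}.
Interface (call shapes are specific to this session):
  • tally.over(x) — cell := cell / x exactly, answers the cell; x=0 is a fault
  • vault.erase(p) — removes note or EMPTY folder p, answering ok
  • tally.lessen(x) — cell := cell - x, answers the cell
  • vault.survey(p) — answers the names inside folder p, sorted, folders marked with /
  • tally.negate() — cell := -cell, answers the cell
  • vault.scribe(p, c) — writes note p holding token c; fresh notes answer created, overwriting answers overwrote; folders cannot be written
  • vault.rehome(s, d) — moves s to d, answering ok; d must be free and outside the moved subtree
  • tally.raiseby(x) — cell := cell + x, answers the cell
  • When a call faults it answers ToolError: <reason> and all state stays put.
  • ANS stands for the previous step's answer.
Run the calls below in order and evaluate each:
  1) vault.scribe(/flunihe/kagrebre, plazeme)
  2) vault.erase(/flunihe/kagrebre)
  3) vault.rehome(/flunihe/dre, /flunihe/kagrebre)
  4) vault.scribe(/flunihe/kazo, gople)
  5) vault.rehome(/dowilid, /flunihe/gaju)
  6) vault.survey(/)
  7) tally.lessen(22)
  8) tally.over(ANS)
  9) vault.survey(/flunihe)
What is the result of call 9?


[in] vault.scribe p='/flunihe/kagrebre' c='plazeme'
:: created
[in] vault.erase p='/flunihe/kagrebre'
:: ok
[in] vault.rehome s='/flunihe/dre' d='/flunihe/kagrebre'
:: ok
[in] vault.scribe p='/flunihe/kazo' c='gople'
:: created
[in] vault.rehome s='/dowilid' d='/flunihe/gaju'
:: ok
[in] vault.survey p='/'
:: [flunihe/]
[in] tally.lessen x='22'
:: -22
[in] tally.over x='ANS'
:: 1
[in] vault.survey p='/flunihe'
:: [gaju, kagrebre, kazo, smacra]

Answer: [gaju, kagrebre, kazo, smacra]


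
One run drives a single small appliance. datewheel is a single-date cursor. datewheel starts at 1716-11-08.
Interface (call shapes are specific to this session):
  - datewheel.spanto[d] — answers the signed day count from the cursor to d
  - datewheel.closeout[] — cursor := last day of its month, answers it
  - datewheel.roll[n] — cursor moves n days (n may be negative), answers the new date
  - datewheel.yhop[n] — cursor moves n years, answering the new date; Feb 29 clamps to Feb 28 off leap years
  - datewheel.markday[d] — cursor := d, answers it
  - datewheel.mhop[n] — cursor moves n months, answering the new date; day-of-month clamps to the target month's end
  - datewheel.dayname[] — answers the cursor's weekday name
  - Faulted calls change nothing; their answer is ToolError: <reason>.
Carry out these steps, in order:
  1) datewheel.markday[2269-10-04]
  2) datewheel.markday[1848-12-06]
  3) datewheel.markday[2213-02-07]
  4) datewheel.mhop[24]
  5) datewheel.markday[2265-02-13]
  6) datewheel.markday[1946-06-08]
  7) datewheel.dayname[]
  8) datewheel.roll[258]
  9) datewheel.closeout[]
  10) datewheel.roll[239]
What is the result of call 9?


Answer: 1947-02-28

Derivation:
→ markday(d: 2269-10-04)
← 2269-10-04
→ markday(d: 1848-12-06)
← 1848-12-06
→ markday(d: 2213-02-07)
← 2213-02-07
→ mhop(n: 24)
← 2215-02-07
→ markday(d: 2265-02-13)
← 2265-02-13
→ markday(d: 1946-06-08)
← 1946-06-08
→ dayname()
← Saturday
→ roll(n: 258)
← 1947-02-21
→ closeout()
← 1947-02-28
→ roll(n: 239)
← 1947-10-25


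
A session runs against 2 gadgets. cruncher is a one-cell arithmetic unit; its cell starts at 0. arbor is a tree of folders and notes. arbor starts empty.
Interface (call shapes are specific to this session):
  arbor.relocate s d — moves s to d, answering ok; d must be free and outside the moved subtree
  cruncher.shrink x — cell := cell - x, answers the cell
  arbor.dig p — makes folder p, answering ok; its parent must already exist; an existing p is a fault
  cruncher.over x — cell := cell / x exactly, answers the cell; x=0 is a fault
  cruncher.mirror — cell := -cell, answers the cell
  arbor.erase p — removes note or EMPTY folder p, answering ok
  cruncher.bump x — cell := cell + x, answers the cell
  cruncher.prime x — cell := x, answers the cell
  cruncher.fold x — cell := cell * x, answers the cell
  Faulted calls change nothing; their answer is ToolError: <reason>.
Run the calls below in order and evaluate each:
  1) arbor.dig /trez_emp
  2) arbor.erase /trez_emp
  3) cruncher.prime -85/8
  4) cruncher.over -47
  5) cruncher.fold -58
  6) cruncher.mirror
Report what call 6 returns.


Step: arbor.dig[p=/trez_emp]
Result: ok
Step: arbor.erase[p=/trez_emp]
Result: ok
Step: cruncher.prime[x=-85/8]
Result: -85/8
Step: cruncher.over[x=-47]
Result: 85/376
Step: cruncher.fold[x=-58]
Result: -2465/188
Step: cruncher.mirror[]
Result: 2465/188

Answer: 2465/188


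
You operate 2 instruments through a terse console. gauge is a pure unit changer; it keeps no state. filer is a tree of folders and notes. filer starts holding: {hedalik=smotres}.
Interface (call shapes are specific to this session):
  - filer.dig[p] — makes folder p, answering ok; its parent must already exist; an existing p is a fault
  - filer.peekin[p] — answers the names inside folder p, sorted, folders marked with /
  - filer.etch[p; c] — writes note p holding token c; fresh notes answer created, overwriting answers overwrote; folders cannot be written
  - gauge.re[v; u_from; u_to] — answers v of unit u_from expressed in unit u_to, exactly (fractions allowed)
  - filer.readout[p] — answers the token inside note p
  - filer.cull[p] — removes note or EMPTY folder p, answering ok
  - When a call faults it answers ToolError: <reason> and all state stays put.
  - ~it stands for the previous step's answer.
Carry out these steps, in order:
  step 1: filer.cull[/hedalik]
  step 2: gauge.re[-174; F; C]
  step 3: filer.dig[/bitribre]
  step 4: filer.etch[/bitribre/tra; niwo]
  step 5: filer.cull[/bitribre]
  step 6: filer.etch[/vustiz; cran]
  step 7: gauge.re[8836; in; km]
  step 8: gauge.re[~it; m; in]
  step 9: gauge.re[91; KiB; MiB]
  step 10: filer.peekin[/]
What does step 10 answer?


Answer: [bitribre/, vustiz]

Derivation:
·→ filer.cull(p→/hedalik)
·← ok
·→ gauge.re(v→-174, u_from→F, u_to→C)
·← -1030/9
·→ filer.dig(p→/bitribre)
·← ok
·→ filer.etch(p→/bitribre/tra, c→niwo)
·← created
·→ filer.cull(p→/bitribre)
·← ToolError: not empty
·→ filer.etch(p→/vustiz, c→cran)
·← created
·→ gauge.re(v→8836, u_from→in, u_to→km)
·← 280543/1250000
·→ gauge.re(v→~it, u_from→m, u_to→in)
·← 2209/250
·→ gauge.re(v→91, u_from→KiB, u_to→MiB)
·← 91/1024
·→ filer.peekin(p→/)
·← [bitribre/, vustiz]


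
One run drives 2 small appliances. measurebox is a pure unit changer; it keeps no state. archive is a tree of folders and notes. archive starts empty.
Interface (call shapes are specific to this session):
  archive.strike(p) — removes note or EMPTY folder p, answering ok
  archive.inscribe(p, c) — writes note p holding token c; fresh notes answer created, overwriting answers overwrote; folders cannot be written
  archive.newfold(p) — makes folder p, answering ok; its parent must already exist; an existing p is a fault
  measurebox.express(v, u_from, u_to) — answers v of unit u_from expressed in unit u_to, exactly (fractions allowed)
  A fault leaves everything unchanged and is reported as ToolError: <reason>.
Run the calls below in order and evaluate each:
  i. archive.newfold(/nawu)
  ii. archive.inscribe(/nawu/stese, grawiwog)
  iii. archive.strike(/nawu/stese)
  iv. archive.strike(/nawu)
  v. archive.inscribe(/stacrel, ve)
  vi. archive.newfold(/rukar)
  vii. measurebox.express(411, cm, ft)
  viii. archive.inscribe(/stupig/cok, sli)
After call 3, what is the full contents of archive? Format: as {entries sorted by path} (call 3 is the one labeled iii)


$ archive.newfold /nawu
  ok
$ archive.inscribe /nawu/stese grawiwog
  created
$ archive.strike /nawu/stese
  ok
$ archive.strike /nawu
  ok
$ archive.inscribe /stacrel ve
  created
$ archive.newfold /rukar
  ok
$ measurebox.express 411 cm ft
  3425/254
$ archive.inscribe /stupig/cok sli
  ToolError: no parent

Answer: {nawu/}


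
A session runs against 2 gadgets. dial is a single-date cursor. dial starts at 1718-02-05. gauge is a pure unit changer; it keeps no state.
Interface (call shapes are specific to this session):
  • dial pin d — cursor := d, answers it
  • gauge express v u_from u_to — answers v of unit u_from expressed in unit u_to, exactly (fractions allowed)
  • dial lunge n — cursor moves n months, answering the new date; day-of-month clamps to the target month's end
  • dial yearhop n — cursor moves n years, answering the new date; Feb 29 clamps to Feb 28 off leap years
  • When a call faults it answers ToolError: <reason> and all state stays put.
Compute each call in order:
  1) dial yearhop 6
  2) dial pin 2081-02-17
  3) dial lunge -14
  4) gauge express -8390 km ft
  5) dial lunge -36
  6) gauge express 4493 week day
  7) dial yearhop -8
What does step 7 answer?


Do: dial yearhop[n: 6]
See: 1724-02-05
Do: dial pin[d: 2081-02-17]
See: 2081-02-17
Do: dial lunge[n: -14]
See: 2079-12-17
Do: gauge express[v: -8390; u_from: km; u_to: ft]
See: -10487500000/381
Do: dial lunge[n: -36]
See: 2076-12-17
Do: gauge express[v: 4493; u_from: week; u_to: day]
See: 31451
Do: dial yearhop[n: -8]
See: 2068-12-17

Answer: 2068-12-17


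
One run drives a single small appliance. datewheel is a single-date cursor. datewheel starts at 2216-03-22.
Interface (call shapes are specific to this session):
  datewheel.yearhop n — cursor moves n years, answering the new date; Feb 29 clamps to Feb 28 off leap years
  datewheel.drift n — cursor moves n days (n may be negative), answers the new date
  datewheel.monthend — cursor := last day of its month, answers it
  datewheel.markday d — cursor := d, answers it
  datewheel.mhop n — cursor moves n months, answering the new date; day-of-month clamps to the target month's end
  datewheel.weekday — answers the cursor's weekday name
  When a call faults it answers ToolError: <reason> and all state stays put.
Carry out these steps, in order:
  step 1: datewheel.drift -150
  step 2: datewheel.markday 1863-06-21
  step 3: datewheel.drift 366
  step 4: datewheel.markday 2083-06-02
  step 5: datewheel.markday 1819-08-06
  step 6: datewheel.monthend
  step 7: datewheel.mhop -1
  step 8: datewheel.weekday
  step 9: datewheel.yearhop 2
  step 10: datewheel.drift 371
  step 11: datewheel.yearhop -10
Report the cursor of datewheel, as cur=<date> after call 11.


→ datewheel.drift(n: -150)
← 2215-10-24
→ datewheel.markday(d: 1863-06-21)
← 1863-06-21
→ datewheel.drift(n: 366)
← 1864-06-21
→ datewheel.markday(d: 2083-06-02)
← 2083-06-02
→ datewheel.markday(d: 1819-08-06)
← 1819-08-06
→ datewheel.monthend()
← 1819-08-31
→ datewheel.mhop(n: -1)
← 1819-07-31
→ datewheel.weekday()
← Saturday
→ datewheel.yearhop(n: 2)
← 1821-07-31
→ datewheel.drift(n: 371)
← 1822-08-06
→ datewheel.yearhop(n: -10)
← 1812-08-06

Answer: cur=1812-08-06


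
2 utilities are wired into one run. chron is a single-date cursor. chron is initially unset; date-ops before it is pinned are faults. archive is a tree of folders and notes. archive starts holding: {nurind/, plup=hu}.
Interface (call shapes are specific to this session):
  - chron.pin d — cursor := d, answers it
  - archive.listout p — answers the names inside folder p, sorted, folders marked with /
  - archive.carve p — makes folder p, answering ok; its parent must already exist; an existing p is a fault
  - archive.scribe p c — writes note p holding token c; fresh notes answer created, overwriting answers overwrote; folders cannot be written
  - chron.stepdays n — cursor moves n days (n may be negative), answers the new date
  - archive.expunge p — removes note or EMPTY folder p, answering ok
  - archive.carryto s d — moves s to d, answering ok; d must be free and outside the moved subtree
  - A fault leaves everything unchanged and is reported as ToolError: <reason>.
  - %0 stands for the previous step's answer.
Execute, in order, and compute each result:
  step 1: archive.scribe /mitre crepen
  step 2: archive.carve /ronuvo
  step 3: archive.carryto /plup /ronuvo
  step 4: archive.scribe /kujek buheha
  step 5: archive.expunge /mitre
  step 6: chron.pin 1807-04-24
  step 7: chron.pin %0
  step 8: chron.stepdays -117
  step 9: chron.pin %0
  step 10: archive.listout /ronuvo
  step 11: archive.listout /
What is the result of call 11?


Answer: [kujek, nurind/, plup, ronuvo/]

Derivation:
I call archive.scribe on p='/mitre', c='crepen', and see created.
Invoking archive.carve on p='/ronuvo', giving ok.
I run archive.carryto on s='/plup', d='/ronuvo', and get ToolError: exists.
Invoking archive.scribe on p='/kujek', c='buheha', and get created.
Calling archive.expunge on p='/mitre', — result: ok.
Using chron.pin on d='1807-04-24', and get 1807-04-24.
Now I run chron.pin on d='%0', and see 1807-04-24.
I use chron.stepdays on n='-117', which returns 1806-12-28.
Invoking chron.pin on d='%0': 1806-12-28.
I use archive.listout on p='/ronuvo', yielding [].
Next I call archive.listout on p='/', yielding [kujek, nurind/, plup, ronuvo/].


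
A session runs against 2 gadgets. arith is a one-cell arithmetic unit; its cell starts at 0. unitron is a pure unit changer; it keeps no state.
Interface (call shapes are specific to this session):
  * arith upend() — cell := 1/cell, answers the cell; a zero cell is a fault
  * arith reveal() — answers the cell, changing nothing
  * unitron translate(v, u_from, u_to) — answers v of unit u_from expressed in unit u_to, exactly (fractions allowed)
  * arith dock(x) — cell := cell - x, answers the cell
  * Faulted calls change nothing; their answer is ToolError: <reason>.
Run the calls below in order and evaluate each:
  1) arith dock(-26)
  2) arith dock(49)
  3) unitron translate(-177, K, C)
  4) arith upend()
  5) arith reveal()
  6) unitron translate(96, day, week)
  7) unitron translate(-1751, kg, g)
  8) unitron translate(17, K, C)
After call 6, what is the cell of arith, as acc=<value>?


Answer: acc=-1/23

Derivation:
;; arith dock(x=-26) == 26
;; arith dock(x=49) == -23
;; unitron translate(v=-177, u_from=K, u_to=C) == -9003/20
;; arith upend() == -1/23
;; arith reveal() == -1/23
;; unitron translate(v=96, u_from=day, u_to=week) == 96/7
;; unitron translate(v=-1751, u_from=kg, u_to=g) == -1751000
;; unitron translate(v=17, u_from=K, u_to=C) == -5123/20


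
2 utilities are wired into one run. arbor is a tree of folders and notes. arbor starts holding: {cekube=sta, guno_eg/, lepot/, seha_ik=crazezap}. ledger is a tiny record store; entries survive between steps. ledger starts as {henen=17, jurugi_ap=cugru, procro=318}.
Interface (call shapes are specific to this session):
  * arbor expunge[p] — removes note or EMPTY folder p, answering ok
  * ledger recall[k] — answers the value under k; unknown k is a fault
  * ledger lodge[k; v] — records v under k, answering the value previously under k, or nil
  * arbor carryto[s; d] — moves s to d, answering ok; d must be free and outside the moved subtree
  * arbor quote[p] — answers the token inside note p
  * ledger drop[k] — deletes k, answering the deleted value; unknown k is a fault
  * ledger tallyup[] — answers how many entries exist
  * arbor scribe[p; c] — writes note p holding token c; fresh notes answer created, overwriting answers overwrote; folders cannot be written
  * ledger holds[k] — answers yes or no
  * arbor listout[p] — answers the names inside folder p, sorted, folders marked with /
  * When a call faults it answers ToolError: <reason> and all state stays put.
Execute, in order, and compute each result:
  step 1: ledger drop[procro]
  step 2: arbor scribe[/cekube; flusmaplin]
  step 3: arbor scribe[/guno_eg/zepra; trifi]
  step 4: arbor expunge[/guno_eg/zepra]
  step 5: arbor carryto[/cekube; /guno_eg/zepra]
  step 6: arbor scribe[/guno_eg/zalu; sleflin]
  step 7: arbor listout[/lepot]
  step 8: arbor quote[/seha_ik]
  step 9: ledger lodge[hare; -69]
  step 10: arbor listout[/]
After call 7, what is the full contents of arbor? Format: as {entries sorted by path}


I call ledger drop using k: procro, and see 318.
I use arbor scribe using p: /cekube, c: flusmaplin, — result: overwrote.
I invoke arbor scribe using p: /guno_eg/zepra, c: trifi, giving created.
I invoke arbor expunge using p: /guno_eg/zepra, yielding ok.
Now I run arbor carryto using s: /cekube, d: /guno_eg/zepra, → ok.
Next I call arbor scribe using p: /guno_eg/zalu, c: sleflin, giving created.
I invoke arbor listout using p: /lepot, yielding [].
Now I run arbor quote using p: /seha_ik, — result: crazezap.
Calling ledger lodge using k: hare, v: -69, and see nil.
Invoking arbor listout using p: /, → [guno_eg/, lepot/, seha_ik].

Answer: {guno_eg/, guno_eg/zalu=sleflin, guno_eg/zepra=flusmaplin, lepot/, seha_ik=crazezap}


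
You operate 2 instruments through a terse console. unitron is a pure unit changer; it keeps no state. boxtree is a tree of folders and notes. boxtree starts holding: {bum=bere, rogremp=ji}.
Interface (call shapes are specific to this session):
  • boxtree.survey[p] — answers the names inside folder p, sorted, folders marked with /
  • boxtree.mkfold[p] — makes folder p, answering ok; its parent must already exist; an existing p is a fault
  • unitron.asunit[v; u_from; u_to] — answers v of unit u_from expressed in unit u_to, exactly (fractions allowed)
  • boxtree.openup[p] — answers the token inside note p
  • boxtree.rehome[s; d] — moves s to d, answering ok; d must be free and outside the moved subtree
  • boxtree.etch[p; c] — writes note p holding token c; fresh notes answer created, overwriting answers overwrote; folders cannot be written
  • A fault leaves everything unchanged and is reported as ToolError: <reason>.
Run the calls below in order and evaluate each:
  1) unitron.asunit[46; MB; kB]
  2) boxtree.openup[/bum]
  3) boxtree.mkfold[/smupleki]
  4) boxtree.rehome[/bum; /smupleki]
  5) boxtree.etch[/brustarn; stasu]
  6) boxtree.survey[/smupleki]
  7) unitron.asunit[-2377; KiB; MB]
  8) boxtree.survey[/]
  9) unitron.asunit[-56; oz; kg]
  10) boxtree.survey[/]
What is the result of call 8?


# 1. unitron.asunit(v: 46, u_from: MB, u_to: kB) ~> 46000
# 2. boxtree.openup(p: /bum) ~> bere
# 3. boxtree.mkfold(p: /smupleki) ~> ok
# 4. boxtree.rehome(s: /bum, d: /smupleki) ~> ToolError: exists
# 5. boxtree.etch(p: /brustarn, c: stasu) ~> created
# 6. boxtree.survey(p: /smupleki) ~> []
# 7. unitron.asunit(v: -2377, u_from: KiB, u_to: MB) ~> -38032/15625
# 8. boxtree.survey(p: /) ~> [brustarn, bum, rogremp, smupleki/]
# 9. unitron.asunit(v: -56, u_from: oz, u_to: kg) ~> -317514659/200000000
# 10. boxtree.survey(p: /) ~> [brustarn, bum, rogremp, smupleki/]

Answer: [brustarn, bum, rogremp, smupleki/]


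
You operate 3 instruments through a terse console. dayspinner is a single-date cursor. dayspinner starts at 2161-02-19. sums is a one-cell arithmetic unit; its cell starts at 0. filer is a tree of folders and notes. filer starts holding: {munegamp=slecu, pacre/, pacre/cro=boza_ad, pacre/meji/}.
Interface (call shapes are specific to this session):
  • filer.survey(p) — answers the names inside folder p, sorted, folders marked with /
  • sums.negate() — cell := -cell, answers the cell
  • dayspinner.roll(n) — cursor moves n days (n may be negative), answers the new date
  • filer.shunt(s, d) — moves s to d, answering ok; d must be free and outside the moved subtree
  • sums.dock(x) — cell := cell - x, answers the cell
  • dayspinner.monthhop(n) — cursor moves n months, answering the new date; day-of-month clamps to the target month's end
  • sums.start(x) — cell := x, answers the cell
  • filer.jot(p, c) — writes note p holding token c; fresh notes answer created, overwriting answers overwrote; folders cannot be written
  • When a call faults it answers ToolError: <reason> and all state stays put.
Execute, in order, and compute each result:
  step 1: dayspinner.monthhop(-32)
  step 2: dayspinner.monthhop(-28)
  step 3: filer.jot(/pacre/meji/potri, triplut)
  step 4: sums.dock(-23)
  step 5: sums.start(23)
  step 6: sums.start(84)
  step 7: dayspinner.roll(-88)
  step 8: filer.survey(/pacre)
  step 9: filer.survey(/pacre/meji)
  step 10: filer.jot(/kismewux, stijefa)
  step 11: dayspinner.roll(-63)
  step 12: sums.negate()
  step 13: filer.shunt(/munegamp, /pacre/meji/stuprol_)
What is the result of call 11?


Do: monthhop[n→-32]
See: 2158-06-19
Do: monthhop[n→-28]
See: 2156-02-19
Do: jot[p→/pacre/meji/potri; c→triplut]
See: created
Do: dock[x→-23]
See: 23
Do: start[x→23]
See: 23
Do: start[x→84]
See: 84
Do: roll[n→-88]
See: 2155-11-23
Do: survey[p→/pacre]
See: [cro, meji/]
Do: survey[p→/pacre/meji]
See: [potri]
Do: jot[p→/kismewux; c→stijefa]
See: created
Do: roll[n→-63]
See: 2155-09-21
Do: negate[]
See: -84
Do: shunt[s→/munegamp; d→/pacre/meji/stuprol_]
See: ok

Answer: 2155-09-21


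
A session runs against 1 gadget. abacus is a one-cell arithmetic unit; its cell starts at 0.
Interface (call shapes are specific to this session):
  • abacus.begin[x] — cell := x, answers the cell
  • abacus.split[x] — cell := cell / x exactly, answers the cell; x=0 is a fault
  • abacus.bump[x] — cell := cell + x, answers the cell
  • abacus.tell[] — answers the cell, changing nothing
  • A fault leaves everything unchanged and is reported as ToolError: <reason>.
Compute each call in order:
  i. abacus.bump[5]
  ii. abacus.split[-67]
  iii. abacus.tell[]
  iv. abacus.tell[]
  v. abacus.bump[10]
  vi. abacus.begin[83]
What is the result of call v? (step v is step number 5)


Answer: 665/67

Derivation:
Do: abacus.bump[x='5']
See: 5
Do: abacus.split[x='-67']
See: -5/67
Do: abacus.tell[]
See: -5/67
Do: abacus.tell[]
See: -5/67
Do: abacus.bump[x='10']
See: 665/67
Do: abacus.begin[x='83']
See: 83


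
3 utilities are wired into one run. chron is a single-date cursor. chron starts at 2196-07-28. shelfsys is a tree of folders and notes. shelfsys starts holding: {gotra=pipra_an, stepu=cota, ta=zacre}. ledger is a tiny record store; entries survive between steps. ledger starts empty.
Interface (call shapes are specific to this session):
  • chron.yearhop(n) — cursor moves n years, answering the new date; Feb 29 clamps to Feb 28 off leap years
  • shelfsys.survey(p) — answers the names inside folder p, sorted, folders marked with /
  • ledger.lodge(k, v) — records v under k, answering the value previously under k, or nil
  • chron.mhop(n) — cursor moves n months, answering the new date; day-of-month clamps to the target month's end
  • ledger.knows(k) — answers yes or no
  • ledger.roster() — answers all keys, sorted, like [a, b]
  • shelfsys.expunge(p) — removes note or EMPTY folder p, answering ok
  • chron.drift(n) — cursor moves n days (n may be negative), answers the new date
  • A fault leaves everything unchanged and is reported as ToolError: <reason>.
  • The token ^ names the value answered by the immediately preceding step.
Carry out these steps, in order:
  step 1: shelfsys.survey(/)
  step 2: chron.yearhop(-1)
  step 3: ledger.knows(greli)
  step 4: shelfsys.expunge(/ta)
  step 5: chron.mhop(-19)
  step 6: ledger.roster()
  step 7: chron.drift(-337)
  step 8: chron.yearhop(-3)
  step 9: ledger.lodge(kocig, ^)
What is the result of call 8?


Answer: 2190-01-25

Derivation:
Calling survey using p=/, and see [gotra, stepu, ta].
Next I call yearhop using n=-1, yielding 2195-07-28.
Invoking knows using k=greli, and observe no.
Using expunge using p=/ta, → ok.
I use mhop using n=-19, yielding 2193-12-28.
Using roster, which returns [].
I try drift using n=-337, — result: 2193-01-25.
I run yearhop using n=-3, and get 2190-01-25.
Using lodge using k=kocig, v=^, and see nil.
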